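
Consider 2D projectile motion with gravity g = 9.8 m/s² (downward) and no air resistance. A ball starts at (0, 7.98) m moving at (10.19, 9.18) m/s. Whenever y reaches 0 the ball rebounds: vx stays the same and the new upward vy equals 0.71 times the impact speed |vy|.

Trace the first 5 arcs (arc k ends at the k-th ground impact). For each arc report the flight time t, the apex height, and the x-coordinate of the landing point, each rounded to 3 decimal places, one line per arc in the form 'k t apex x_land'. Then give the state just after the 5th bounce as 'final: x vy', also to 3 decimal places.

1 2.520 12.280 25.677
2 2.248 6.190 48.583
3 1.596 3.120 64.847
4 1.133 1.573 76.394
5 0.805 0.793 84.592
final: 84.592 2.799

Arc 1: start y=7.980, vy=9.180 → t=2.520, apex=12.280, x_land=25.677, impact vy=-15.514
  bounce: vy ← 0.71·15.514 = 11.015
Arc 2: start y=0.000, vy=11.015 → t=2.248, apex=6.190, x_land=48.583, impact vy=-11.015
  bounce: vy ← 0.71·11.015 = 7.821
Arc 3: start y=0.000, vy=7.821 → t=1.596, apex=3.120, x_land=64.847, impact vy=-7.821
  bounce: vy ← 0.71·7.821 = 5.553
Arc 4: start y=0.000, vy=5.553 → t=1.133, apex=1.573, x_land=76.394, impact vy=-5.553
  bounce: vy ← 0.71·5.553 = 3.942
Arc 5: start y=0.000, vy=3.942 → t=0.805, apex=0.793, x_land=84.592, impact vy=-3.942
  bounce: vy ← 0.71·3.942 = 2.799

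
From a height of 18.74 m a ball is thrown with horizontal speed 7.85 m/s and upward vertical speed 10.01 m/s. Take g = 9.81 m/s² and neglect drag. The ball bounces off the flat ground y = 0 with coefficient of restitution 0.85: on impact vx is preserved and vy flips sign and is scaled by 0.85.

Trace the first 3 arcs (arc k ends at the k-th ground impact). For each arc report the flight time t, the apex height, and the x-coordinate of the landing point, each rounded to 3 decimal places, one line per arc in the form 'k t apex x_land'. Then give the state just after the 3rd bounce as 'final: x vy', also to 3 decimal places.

1 3.225 23.847 25.319
2 3.748 17.229 54.744
3 3.186 12.448 79.755
final: 79.755 13.284

Arc 1: start y=18.740, vy=10.010 → t=3.225, apex=23.847, x_land=25.319, impact vy=-21.631
  bounce: vy ← 0.85·21.631 = 18.386
Arc 2: start y=0.000, vy=18.386 → t=3.748, apex=17.229, x_land=54.744, impact vy=-18.386
  bounce: vy ← 0.85·18.386 = 15.628
Arc 3: start y=0.000, vy=15.628 → t=3.186, apex=12.448, x_land=79.755, impact vy=-15.628
  bounce: vy ← 0.85·15.628 = 13.284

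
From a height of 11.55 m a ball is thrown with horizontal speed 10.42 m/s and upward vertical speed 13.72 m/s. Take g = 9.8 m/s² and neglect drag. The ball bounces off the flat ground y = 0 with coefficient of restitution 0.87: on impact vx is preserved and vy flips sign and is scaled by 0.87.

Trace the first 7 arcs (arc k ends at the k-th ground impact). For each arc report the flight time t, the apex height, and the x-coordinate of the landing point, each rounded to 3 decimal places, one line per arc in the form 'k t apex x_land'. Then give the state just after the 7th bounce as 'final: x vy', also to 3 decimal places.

Arc 1: start y=11.550, vy=13.720 → t=3.478, apex=21.154, x_land=36.238, impact vy=-20.362
  bounce: vy ← 0.87·20.362 = 17.715
Arc 2: start y=0.000, vy=17.715 → t=3.615, apex=16.011, x_land=73.910, impact vy=-17.715
  bounce: vy ← 0.87·17.715 = 15.412
Arc 3: start y=0.000, vy=15.412 → t=3.145, apex=12.119, x_land=106.684, impact vy=-15.412
  bounce: vy ← 0.87·15.412 = 13.409
Arc 4: start y=0.000, vy=13.409 → t=2.736, apex=9.173, x_land=135.198, impact vy=-13.409
  bounce: vy ← 0.87·13.409 = 11.665
Arc 5: start y=0.000, vy=11.665 → t=2.381, apex=6.943, x_land=160.005, impact vy=-11.665
  bounce: vy ← 0.87·11.665 = 10.149
Arc 6: start y=0.000, vy=10.149 → t=2.071, apex=5.255, x_land=181.587, impact vy=-10.149
  bounce: vy ← 0.87·10.149 = 8.830
Arc 7: start y=0.000, vy=8.830 → t=1.802, apex=3.978, x_land=200.363, impact vy=-8.830
  bounce: vy ← 0.87·8.830 = 7.682

1 3.478 21.154 36.238
2 3.615 16.011 73.910
3 3.145 12.119 106.684
4 2.736 9.173 135.198
5 2.381 6.943 160.005
6 2.071 5.255 181.587
7 1.802 3.978 200.363
final: 200.363 7.682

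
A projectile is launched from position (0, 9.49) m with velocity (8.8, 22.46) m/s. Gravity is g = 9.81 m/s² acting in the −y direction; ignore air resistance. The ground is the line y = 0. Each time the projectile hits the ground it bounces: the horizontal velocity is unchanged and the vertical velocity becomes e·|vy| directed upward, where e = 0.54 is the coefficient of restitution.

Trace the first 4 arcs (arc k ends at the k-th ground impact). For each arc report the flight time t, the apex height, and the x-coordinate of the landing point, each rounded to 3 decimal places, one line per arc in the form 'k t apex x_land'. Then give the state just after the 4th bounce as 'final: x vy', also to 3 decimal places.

1 4.968 35.201 43.722
2 2.893 10.265 69.182
3 1.562 2.993 82.931
4 0.844 0.873 90.355
final: 90.355 2.235

Arc 1: start y=9.490, vy=22.460 → t=4.968, apex=35.201, x_land=43.722, impact vy=-26.280
  bounce: vy ← 0.54·26.280 = 14.191
Arc 2: start y=0.000, vy=14.191 → t=2.893, apex=10.265, x_land=69.182, impact vy=-14.191
  bounce: vy ← 0.54·14.191 = 7.663
Arc 3: start y=0.000, vy=7.663 → t=1.562, apex=2.993, x_land=82.931, impact vy=-7.663
  bounce: vy ← 0.54·7.663 = 4.138
Arc 4: start y=0.000, vy=4.138 → t=0.844, apex=0.873, x_land=90.355, impact vy=-4.138
  bounce: vy ← 0.54·4.138 = 2.235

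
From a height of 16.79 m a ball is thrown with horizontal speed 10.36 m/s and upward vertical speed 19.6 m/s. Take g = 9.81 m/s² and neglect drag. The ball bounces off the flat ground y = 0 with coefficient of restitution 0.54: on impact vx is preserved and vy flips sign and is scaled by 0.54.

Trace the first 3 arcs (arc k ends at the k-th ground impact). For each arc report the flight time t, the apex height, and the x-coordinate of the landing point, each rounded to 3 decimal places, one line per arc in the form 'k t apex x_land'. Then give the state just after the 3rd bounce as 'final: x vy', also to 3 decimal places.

Arc 1: start y=16.790, vy=19.600 → t=4.721, apex=36.370, x_land=48.909, impact vy=-26.713
  bounce: vy ← 0.54·26.713 = 14.425
Arc 2: start y=0.000, vy=14.425 → t=2.941, apex=10.605, x_land=79.377, impact vy=-14.425
  bounce: vy ← 0.54·14.425 = 7.789
Arc 3: start y=0.000, vy=7.789 → t=1.588, apex=3.093, x_land=95.829, impact vy=-7.789
  bounce: vy ← 0.54·7.789 = 4.206

1 4.721 36.370 48.909
2 2.941 10.605 79.377
3 1.588 3.093 95.829
final: 95.829 4.206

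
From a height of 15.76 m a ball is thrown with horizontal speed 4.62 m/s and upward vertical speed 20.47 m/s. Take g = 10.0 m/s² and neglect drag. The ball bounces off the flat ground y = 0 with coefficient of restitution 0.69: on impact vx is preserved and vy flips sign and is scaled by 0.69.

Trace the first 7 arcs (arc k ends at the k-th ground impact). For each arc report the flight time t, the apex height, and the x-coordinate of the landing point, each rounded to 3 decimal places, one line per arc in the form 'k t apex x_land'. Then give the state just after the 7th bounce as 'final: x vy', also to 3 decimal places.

Arc 1: start y=15.760, vy=20.470 → t=4.757, apex=36.711, x_land=21.976, impact vy=-27.097
  bounce: vy ← 0.69·27.097 = 18.697
Arc 2: start y=0.000, vy=18.697 → t=3.739, apex=17.478, x_land=39.251, impact vy=-18.697
  bounce: vy ← 0.69·18.697 = 12.901
Arc 3: start y=0.000, vy=12.901 → t=2.580, apex=8.321, x_land=51.172, impact vy=-12.901
  bounce: vy ← 0.69·12.901 = 8.901
Arc 4: start y=0.000, vy=8.901 → t=1.780, apex=3.962, x_land=59.397, impact vy=-8.901
  bounce: vy ← 0.69·8.901 = 6.142
Arc 5: start y=0.000, vy=6.142 → t=1.228, apex=1.886, x_land=65.072, impact vy=-6.142
  bounce: vy ← 0.69·6.142 = 4.238
Arc 6: start y=0.000, vy=4.238 → t=0.848, apex=0.898, x_land=68.988, impact vy=-4.238
  bounce: vy ← 0.69·4.238 = 2.924
Arc 7: start y=0.000, vy=2.924 → t=0.585, apex=0.428, x_land=71.690, impact vy=-2.924
  bounce: vy ← 0.69·2.924 = 2.018

1 4.757 36.711 21.976
2 3.739 17.478 39.251
3 2.580 8.321 51.172
4 1.780 3.962 59.397
5 1.228 1.886 65.072
6 0.848 0.898 68.988
7 0.585 0.428 71.690
final: 71.690 2.018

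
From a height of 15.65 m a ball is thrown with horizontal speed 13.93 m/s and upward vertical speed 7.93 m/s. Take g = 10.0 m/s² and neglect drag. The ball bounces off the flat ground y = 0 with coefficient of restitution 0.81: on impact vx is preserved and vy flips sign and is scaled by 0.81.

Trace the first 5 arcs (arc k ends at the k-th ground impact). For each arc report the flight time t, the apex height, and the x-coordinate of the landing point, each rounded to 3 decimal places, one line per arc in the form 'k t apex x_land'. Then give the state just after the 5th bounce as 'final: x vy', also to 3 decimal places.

1 2.732 18.794 38.054
2 3.141 12.331 81.805
3 2.544 8.090 117.244
4 2.061 5.308 145.949
5 1.669 3.483 169.201
final: 169.201 6.760

Arc 1: start y=15.650, vy=7.930 → t=2.732, apex=18.794, x_land=38.054, impact vy=-19.388
  bounce: vy ← 0.81·19.388 = 15.704
Arc 2: start y=0.000, vy=15.704 → t=3.141, apex=12.331, x_land=81.805, impact vy=-15.704
  bounce: vy ← 0.81·15.704 = 12.720
Arc 3: start y=0.000, vy=12.720 → t=2.544, apex=8.090, x_land=117.244, impact vy=-12.720
  bounce: vy ← 0.81·12.720 = 10.303
Arc 4: start y=0.000, vy=10.303 → t=2.061, apex=5.308, x_land=145.949, impact vy=-10.303
  bounce: vy ← 0.81·10.303 = 8.346
Arc 5: start y=0.000, vy=8.346 → t=1.669, apex=3.483, x_land=169.201, impact vy=-8.346
  bounce: vy ← 0.81·8.346 = 6.760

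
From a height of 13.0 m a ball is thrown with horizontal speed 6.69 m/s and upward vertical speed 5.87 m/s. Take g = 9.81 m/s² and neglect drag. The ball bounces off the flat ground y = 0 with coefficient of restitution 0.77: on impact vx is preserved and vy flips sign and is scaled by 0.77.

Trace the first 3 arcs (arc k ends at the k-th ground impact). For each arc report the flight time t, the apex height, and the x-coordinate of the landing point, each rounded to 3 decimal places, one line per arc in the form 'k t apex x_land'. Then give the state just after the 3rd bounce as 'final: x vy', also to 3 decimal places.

Arc 1: start y=13.000, vy=5.870 → t=2.333, apex=14.756, x_land=15.607, impact vy=-17.015
  bounce: vy ← 0.77·17.015 = 13.102
Arc 2: start y=0.000, vy=13.102 → t=2.671, apex=8.749, x_land=33.476, impact vy=-13.102
  bounce: vy ← 0.77·13.102 = 10.088
Arc 3: start y=0.000, vy=10.088 → t=2.057, apex=5.187, x_land=47.236, impact vy=-10.088
  bounce: vy ← 0.77·10.088 = 7.768

1 2.333 14.756 15.607
2 2.671 8.749 33.476
3 2.057 5.187 47.236
final: 47.236 7.768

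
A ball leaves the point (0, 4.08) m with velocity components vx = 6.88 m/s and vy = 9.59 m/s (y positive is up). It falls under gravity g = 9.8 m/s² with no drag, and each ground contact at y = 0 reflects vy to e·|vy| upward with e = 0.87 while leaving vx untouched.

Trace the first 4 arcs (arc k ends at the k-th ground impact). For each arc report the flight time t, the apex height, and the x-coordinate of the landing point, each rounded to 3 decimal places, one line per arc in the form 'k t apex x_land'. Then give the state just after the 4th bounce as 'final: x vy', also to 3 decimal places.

1 2.317 8.772 15.938
2 2.328 6.640 31.956
3 2.025 5.026 45.891
4 1.762 3.804 58.014
final: 58.014 7.512

Arc 1: start y=4.080, vy=9.590 → t=2.317, apex=8.772, x_land=15.938, impact vy=-13.112
  bounce: vy ← 0.87·13.112 = 11.408
Arc 2: start y=0.000, vy=11.408 → t=2.328, apex=6.640, x_land=31.956, impact vy=-11.408
  bounce: vy ← 0.87·11.408 = 9.925
Arc 3: start y=0.000, vy=9.925 → t=2.025, apex=5.026, x_land=45.891, impact vy=-9.925
  bounce: vy ← 0.87·9.925 = 8.635
Arc 4: start y=0.000, vy=8.635 → t=1.762, apex=3.804, x_land=58.014, impact vy=-8.635
  bounce: vy ← 0.87·8.635 = 7.512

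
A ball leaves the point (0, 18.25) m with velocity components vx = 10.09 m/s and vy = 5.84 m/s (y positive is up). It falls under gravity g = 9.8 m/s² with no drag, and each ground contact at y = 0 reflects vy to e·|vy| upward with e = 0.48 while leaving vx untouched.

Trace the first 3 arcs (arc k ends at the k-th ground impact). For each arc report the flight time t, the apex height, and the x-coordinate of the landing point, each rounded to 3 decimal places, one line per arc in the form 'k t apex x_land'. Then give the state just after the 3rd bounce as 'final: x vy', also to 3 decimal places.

Arc 1: start y=18.250, vy=5.840 → t=2.616, apex=19.990, x_land=26.393, impact vy=-19.794
  bounce: vy ← 0.48·19.794 = 9.501
Arc 2: start y=0.000, vy=9.501 → t=1.939, apex=4.606, x_land=45.957, impact vy=-9.501
  bounce: vy ← 0.48·9.501 = 4.561
Arc 3: start y=0.000, vy=4.561 → t=0.931, apex=1.061, x_land=55.348, impact vy=-4.561
  bounce: vy ← 0.48·4.561 = 2.189

1 2.616 19.990 26.393
2 1.939 4.606 45.957
3 0.931 1.061 55.348
final: 55.348 2.189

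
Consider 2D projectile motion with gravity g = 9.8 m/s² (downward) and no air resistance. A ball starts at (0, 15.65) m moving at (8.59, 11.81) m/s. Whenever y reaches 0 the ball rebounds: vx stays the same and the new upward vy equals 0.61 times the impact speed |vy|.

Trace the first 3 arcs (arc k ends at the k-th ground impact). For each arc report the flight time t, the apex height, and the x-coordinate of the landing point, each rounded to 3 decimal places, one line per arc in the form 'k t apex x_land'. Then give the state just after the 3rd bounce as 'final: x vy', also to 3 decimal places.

Arc 1: start y=15.650, vy=11.810 → t=3.361, apex=22.766, x_land=28.868, impact vy=-21.124
  bounce: vy ← 0.61·21.124 = 12.886
Arc 2: start y=0.000, vy=12.886 → t=2.630, apex=8.471, x_land=51.457, impact vy=-12.886
  bounce: vy ← 0.61·12.886 = 7.860
Arc 3: start y=0.000, vy=7.860 → t=1.604, apex=3.152, x_land=65.236, impact vy=-7.860
  bounce: vy ← 0.61·7.860 = 4.795

1 3.361 22.766 28.868
2 2.630 8.471 51.457
3 1.604 3.152 65.236
final: 65.236 4.795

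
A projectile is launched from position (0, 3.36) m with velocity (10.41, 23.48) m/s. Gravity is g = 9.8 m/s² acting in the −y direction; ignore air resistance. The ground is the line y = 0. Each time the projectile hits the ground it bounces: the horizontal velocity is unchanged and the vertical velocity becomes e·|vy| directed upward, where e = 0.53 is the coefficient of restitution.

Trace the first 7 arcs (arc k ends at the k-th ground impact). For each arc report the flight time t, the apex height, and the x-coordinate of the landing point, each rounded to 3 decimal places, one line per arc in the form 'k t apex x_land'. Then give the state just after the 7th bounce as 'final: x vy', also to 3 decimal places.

1 4.931 31.488 51.331
2 2.687 8.845 79.303
3 1.424 2.485 94.129
4 0.755 0.698 101.986
5 0.400 0.196 106.151
6 0.212 0.055 108.358
7 0.112 0.015 109.528
final: 109.528 0.292

Arc 1: start y=3.360, vy=23.480 → t=4.931, apex=31.488, x_land=51.331, impact vy=-24.843
  bounce: vy ← 0.53·24.843 = 13.167
Arc 2: start y=0.000, vy=13.167 → t=2.687, apex=8.845, x_land=79.303, impact vy=-13.167
  bounce: vy ← 0.53·13.167 = 6.978
Arc 3: start y=0.000, vy=6.978 → t=1.424, apex=2.485, x_land=94.129, impact vy=-6.978
  bounce: vy ← 0.53·6.978 = 3.699
Arc 4: start y=0.000, vy=3.699 → t=0.755, apex=0.698, x_land=101.986, impact vy=-3.699
  bounce: vy ← 0.53·3.699 = 1.960
Arc 5: start y=0.000, vy=1.960 → t=0.400, apex=0.196, x_land=106.151, impact vy=-1.960
  bounce: vy ← 0.53·1.960 = 1.039
Arc 6: start y=0.000, vy=1.039 → t=0.212, apex=0.055, x_land=108.358, impact vy=-1.039
  bounce: vy ← 0.53·1.039 = 0.551
Arc 7: start y=0.000, vy=0.551 → t=0.112, apex=0.015, x_land=109.528, impact vy=-0.551
  bounce: vy ← 0.53·0.551 = 0.292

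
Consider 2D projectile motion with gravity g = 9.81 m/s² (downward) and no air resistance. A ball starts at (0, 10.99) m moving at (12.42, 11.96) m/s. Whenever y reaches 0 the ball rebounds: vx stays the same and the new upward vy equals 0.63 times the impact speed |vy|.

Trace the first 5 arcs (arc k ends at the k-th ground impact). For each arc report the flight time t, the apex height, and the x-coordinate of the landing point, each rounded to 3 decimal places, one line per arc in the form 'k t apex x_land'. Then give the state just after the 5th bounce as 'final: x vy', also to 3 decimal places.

Arc 1: start y=10.990, vy=11.960 → t=3.150, apex=18.281, x_land=39.119, impact vy=-18.938
  bounce: vy ← 0.63·18.938 = 11.931
Arc 2: start y=0.000, vy=11.931 → t=2.432, apex=7.256, x_land=69.330, impact vy=-11.931
  bounce: vy ← 0.63·11.931 = 7.517
Arc 3: start y=0.000, vy=7.517 → t=1.532, apex=2.880, x_land=88.363, impact vy=-7.517
  bounce: vy ← 0.63·7.517 = 4.736
Arc 4: start y=0.000, vy=4.736 → t=0.965, apex=1.143, x_land=100.354, impact vy=-4.736
  bounce: vy ← 0.63·4.736 = 2.983
Arc 5: start y=0.000, vy=2.983 → t=0.608, apex=0.454, x_land=107.908, impact vy=-2.983
  bounce: vy ← 0.63·2.983 = 1.880

1 3.150 18.281 39.119
2 2.432 7.256 69.330
3 1.532 2.880 88.363
4 0.965 1.143 100.354
5 0.608 0.454 107.908
final: 107.908 1.880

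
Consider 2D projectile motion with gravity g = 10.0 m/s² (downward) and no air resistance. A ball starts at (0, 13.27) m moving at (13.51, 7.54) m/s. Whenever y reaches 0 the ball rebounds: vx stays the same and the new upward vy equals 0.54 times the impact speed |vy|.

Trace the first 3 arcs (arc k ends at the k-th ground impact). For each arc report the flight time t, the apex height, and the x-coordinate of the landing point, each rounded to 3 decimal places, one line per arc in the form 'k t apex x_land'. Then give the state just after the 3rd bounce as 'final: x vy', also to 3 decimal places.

1 2.549 16.113 34.439
2 1.939 4.698 60.631
3 1.047 1.370 74.775
final: 74.775 2.827

Arc 1: start y=13.270, vy=7.540 → t=2.549, apex=16.113, x_land=34.439, impact vy=-17.951
  bounce: vy ← 0.54·17.951 = 9.694
Arc 2: start y=0.000, vy=9.694 → t=1.939, apex=4.698, x_land=60.631, impact vy=-9.694
  bounce: vy ← 0.54·9.694 = 5.235
Arc 3: start y=0.000, vy=5.235 → t=1.047, apex=1.370, x_land=74.775, impact vy=-5.235
  bounce: vy ← 0.54·5.235 = 2.827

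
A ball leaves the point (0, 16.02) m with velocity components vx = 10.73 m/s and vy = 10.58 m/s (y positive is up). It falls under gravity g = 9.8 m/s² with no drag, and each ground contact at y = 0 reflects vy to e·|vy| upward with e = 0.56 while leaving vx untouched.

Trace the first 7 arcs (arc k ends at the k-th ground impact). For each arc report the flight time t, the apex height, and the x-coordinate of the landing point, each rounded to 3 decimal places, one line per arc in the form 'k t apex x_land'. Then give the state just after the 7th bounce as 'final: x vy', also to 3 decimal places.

1 3.186 21.731 34.181
2 2.359 6.815 59.489
3 1.321 2.137 73.661
4 0.740 0.670 81.598
5 0.414 0.210 86.042
6 0.232 0.066 88.531
7 0.130 0.021 89.925
final: 89.925 0.356

Arc 1: start y=16.020, vy=10.580 → t=3.186, apex=21.731, x_land=34.181, impact vy=-20.638
  bounce: vy ← 0.56·20.638 = 11.557
Arc 2: start y=0.000, vy=11.557 → t=2.359, apex=6.815, x_land=59.489, impact vy=-11.557
  bounce: vy ← 0.56·11.557 = 6.472
Arc 3: start y=0.000, vy=6.472 → t=1.321, apex=2.137, x_land=73.661, impact vy=-6.472
  bounce: vy ← 0.56·6.472 = 3.624
Arc 4: start y=0.000, vy=3.624 → t=0.740, apex=0.670, x_land=81.598, impact vy=-3.624
  bounce: vy ← 0.56·3.624 = 2.030
Arc 5: start y=0.000, vy=2.030 → t=0.414, apex=0.210, x_land=86.042, impact vy=-2.030
  bounce: vy ← 0.56·2.030 = 1.137
Arc 6: start y=0.000, vy=1.137 → t=0.232, apex=0.066, x_land=88.531, impact vy=-1.137
  bounce: vy ← 0.56·1.137 = 0.636
Arc 7: start y=0.000, vy=0.636 → t=0.130, apex=0.021, x_land=89.925, impact vy=-0.636
  bounce: vy ← 0.56·0.636 = 0.356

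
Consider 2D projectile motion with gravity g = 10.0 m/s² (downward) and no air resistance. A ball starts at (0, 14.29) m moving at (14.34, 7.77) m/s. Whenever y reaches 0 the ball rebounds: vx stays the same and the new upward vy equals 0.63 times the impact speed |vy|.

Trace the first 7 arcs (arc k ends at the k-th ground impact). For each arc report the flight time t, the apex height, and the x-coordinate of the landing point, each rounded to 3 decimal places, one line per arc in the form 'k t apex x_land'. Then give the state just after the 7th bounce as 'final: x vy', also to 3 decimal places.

Arc 1: start y=14.290, vy=7.770 → t=2.638, apex=17.309, x_land=37.823, impact vy=-18.606
  bounce: vy ← 0.63·18.606 = 11.722
Arc 2: start y=0.000, vy=11.722 → t=2.344, apex=6.870, x_land=71.440, impact vy=-11.722
  bounce: vy ← 0.63·11.722 = 7.385
Arc 3: start y=0.000, vy=7.385 → t=1.477, apex=2.727, x_land=92.619, impact vy=-7.385
  bounce: vy ← 0.63·7.385 = 4.652
Arc 4: start y=0.000, vy=4.652 → t=0.930, apex=1.082, x_land=105.962, impact vy=-4.652
  bounce: vy ← 0.63·4.652 = 2.931
Arc 5: start y=0.000, vy=2.931 → t=0.586, apex=0.430, x_land=114.368, impact vy=-2.931
  bounce: vy ← 0.63·2.931 = 1.846
Arc 6: start y=0.000, vy=1.846 → t=0.369, apex=0.170, x_land=119.664, impact vy=-1.846
  bounce: vy ← 0.63·1.846 = 1.163
Arc 7: start y=0.000, vy=1.163 → t=0.233, apex=0.068, x_land=123.000, impact vy=-1.163
  bounce: vy ← 0.63·1.163 = 0.733

1 2.638 17.309 37.823
2 2.344 6.870 71.440
3 1.477 2.727 92.619
4 0.930 1.082 105.962
5 0.586 0.430 114.368
6 0.369 0.170 119.664
7 0.233 0.068 123.000
final: 123.000 0.733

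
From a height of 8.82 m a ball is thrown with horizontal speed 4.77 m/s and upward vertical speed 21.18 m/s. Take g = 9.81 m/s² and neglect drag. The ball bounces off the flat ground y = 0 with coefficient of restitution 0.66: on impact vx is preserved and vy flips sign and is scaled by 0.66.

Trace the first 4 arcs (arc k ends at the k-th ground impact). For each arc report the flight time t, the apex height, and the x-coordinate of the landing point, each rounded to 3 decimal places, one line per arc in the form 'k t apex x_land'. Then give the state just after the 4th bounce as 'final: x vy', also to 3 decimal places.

Arc 1: start y=8.820, vy=21.180 → t=4.701, apex=31.684, x_land=22.422, impact vy=-24.933
  bounce: vy ← 0.66·24.933 = 16.456
Arc 2: start y=0.000, vy=16.456 → t=3.355, apex=13.802, x_land=38.424, impact vy=-16.456
  bounce: vy ← 0.66·16.456 = 10.861
Arc 3: start y=0.000, vy=10.861 → t=2.214, apex=6.012, x_land=48.986, impact vy=-10.861
  bounce: vy ← 0.66·10.861 = 7.168
Arc 4: start y=0.000, vy=7.168 → t=1.461, apex=2.619, x_land=55.957, impact vy=-7.168
  bounce: vy ← 0.66·7.168 = 4.731

1 4.701 31.684 22.422
2 3.355 13.802 38.424
3 2.214 6.012 48.986
4 1.461 2.619 55.957
final: 55.957 4.731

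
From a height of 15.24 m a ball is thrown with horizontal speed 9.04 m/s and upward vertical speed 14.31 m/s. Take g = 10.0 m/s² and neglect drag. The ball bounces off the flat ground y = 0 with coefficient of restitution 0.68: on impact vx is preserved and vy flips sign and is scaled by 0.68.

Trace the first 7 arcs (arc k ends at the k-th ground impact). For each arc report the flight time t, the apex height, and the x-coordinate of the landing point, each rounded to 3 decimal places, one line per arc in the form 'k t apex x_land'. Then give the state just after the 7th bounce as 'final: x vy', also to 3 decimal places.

Arc 1: start y=15.240, vy=14.310 → t=3.688, apex=25.479, x_land=33.343, impact vy=-22.574
  bounce: vy ← 0.68·22.574 = 15.350
Arc 2: start y=0.000, vy=15.350 → t=3.070, apex=11.781, x_land=61.096, impact vy=-15.350
  bounce: vy ← 0.68·15.350 = 10.438
Arc 3: start y=0.000, vy=10.438 → t=2.088, apex=5.448, x_land=79.968, impact vy=-10.438
  bounce: vy ← 0.68·10.438 = 7.098
Arc 4: start y=0.000, vy=7.098 → t=1.420, apex=2.519, x_land=92.801, impact vy=-7.098
  bounce: vy ← 0.68·7.098 = 4.827
Arc 5: start y=0.000, vy=4.827 → t=0.965, apex=1.165, x_land=101.528, impact vy=-4.827
  bounce: vy ← 0.68·4.827 = 3.282
Arc 6: start y=0.000, vy=3.282 → t=0.656, apex=0.539, x_land=107.462, impact vy=-3.282
  bounce: vy ← 0.68·3.282 = 2.232
Arc 7: start y=0.000, vy=2.232 → t=0.446, apex=0.249, x_land=111.497, impact vy=-2.232
  bounce: vy ← 0.68·2.232 = 1.518

1 3.688 25.479 33.343
2 3.070 11.781 61.096
3 2.088 5.448 79.968
4 1.420 2.519 92.801
5 0.965 1.165 101.528
6 0.656 0.539 107.462
7 0.446 0.249 111.497
final: 111.497 1.518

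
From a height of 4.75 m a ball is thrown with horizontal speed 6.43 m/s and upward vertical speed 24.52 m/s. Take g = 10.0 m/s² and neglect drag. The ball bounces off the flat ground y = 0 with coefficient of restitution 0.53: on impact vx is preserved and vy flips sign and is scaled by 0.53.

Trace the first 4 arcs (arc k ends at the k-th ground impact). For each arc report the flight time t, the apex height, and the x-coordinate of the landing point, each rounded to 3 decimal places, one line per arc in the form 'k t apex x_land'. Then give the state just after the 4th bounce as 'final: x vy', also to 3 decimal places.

Arc 1: start y=4.750, vy=24.520 → t=5.091, apex=34.812, x_land=32.733, impact vy=-26.386
  bounce: vy ← 0.53·26.386 = 13.985
Arc 2: start y=0.000, vy=13.985 → t=2.797, apex=9.779, x_land=50.717, impact vy=-13.985
  bounce: vy ← 0.53·13.985 = 7.412
Arc 3: start y=0.000, vy=7.412 → t=1.482, apex=2.747, x_land=60.249, impact vy=-7.412
  bounce: vy ← 0.53·7.412 = 3.928
Arc 4: start y=0.000, vy=3.928 → t=0.786, apex=0.772, x_land=65.300, impact vy=-3.928
  bounce: vy ← 0.53·3.928 = 2.082

1 5.091 34.812 32.733
2 2.797 9.779 50.717
3 1.482 2.747 60.249
4 0.786 0.772 65.300
final: 65.300 2.082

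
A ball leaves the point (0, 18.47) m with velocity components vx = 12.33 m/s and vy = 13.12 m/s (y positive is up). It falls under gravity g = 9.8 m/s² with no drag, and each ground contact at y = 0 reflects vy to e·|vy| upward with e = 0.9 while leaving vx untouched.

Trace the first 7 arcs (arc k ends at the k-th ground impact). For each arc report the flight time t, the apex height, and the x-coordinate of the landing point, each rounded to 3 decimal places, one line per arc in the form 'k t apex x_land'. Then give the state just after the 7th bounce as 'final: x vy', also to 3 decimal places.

1 3.697 27.252 45.585
2 4.245 22.074 97.926
3 3.820 17.880 145.033
4 3.438 14.483 187.429
5 3.095 11.731 225.585
6 2.785 9.502 259.926
7 2.507 7.697 290.832
final: 290.832 11.054

Arc 1: start y=18.470, vy=13.120 → t=3.697, apex=27.252, x_land=45.585, impact vy=-23.112
  bounce: vy ← 0.9·23.112 = 20.800
Arc 2: start y=0.000, vy=20.800 → t=4.245, apex=22.074, x_land=97.926, impact vy=-20.800
  bounce: vy ← 0.9·20.800 = 18.720
Arc 3: start y=0.000, vy=18.720 → t=3.820, apex=17.880, x_land=145.033, impact vy=-18.720
  bounce: vy ← 0.9·18.720 = 16.848
Arc 4: start y=0.000, vy=16.848 → t=3.438, apex=14.483, x_land=187.429, impact vy=-16.848
  bounce: vy ← 0.9·16.848 = 15.164
Arc 5: start y=0.000, vy=15.164 → t=3.095, apex=11.731, x_land=225.585, impact vy=-15.164
  bounce: vy ← 0.9·15.164 = 13.647
Arc 6: start y=0.000, vy=13.647 → t=2.785, apex=9.502, x_land=259.926, impact vy=-13.647
  bounce: vy ← 0.9·13.647 = 12.282
Arc 7: start y=0.000, vy=12.282 → t=2.507, apex=7.697, x_land=290.832, impact vy=-12.282
  bounce: vy ← 0.9·12.282 = 11.054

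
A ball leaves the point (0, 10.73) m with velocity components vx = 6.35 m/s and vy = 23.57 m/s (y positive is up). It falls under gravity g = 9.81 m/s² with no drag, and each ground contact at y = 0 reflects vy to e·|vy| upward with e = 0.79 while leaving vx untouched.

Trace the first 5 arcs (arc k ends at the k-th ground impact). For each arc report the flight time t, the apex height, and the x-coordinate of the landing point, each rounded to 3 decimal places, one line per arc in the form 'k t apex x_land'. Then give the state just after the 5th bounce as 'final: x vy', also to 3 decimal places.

1 5.224 39.045 33.173
2 4.458 24.368 61.480
3 3.522 15.208 83.842
4 2.782 9.491 101.509
5 2.198 5.924 115.465
final: 115.465 8.517

Arc 1: start y=10.730, vy=23.570 → t=5.224, apex=39.045, x_land=33.173, impact vy=-27.678
  bounce: vy ← 0.79·27.678 = 21.866
Arc 2: start y=0.000, vy=21.866 → t=4.458, apex=24.368, x_land=61.480, impact vy=-21.866
  bounce: vy ← 0.79·21.866 = 17.274
Arc 3: start y=0.000, vy=17.274 → t=3.522, apex=15.208, x_land=83.842, impact vy=-17.274
  bounce: vy ← 0.79·17.274 = 13.646
Arc 4: start y=0.000, vy=13.646 → t=2.782, apex=9.491, x_land=101.509, impact vy=-13.646
  bounce: vy ← 0.79·13.646 = 10.781
Arc 5: start y=0.000, vy=10.781 → t=2.198, apex=5.924, x_land=115.465, impact vy=-10.781
  bounce: vy ← 0.79·10.781 = 8.517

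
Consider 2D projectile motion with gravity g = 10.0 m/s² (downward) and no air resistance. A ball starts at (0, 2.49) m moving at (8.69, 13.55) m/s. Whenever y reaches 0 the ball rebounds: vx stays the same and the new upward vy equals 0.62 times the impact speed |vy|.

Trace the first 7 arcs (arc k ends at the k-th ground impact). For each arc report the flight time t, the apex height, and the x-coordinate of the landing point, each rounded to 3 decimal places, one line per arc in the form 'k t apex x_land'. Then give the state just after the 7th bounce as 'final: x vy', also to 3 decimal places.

1 2.883 11.670 25.051
2 1.894 4.486 41.514
3 1.175 1.724 51.720
4 0.728 0.663 58.048
5 0.451 0.255 61.972
6 0.280 0.098 64.404
7 0.174 0.038 65.913
final: 65.913 0.538

Arc 1: start y=2.490, vy=13.550 → t=2.883, apex=11.670, x_land=25.051, impact vy=-15.278
  bounce: vy ← 0.62·15.278 = 9.472
Arc 2: start y=0.000, vy=9.472 → t=1.894, apex=4.486, x_land=41.514, impact vy=-9.472
  bounce: vy ← 0.62·9.472 = 5.873
Arc 3: start y=0.000, vy=5.873 → t=1.175, apex=1.724, x_land=51.720, impact vy=-5.873
  bounce: vy ← 0.62·5.873 = 3.641
Arc 4: start y=0.000, vy=3.641 → t=0.728, apex=0.663, x_land=58.048, impact vy=-3.641
  bounce: vy ← 0.62·3.641 = 2.257
Arc 5: start y=0.000, vy=2.257 → t=0.451, apex=0.255, x_land=61.972, impact vy=-2.257
  bounce: vy ← 0.62·2.257 = 1.400
Arc 6: start y=0.000, vy=1.400 → t=0.280, apex=0.098, x_land=64.404, impact vy=-1.400
  bounce: vy ← 0.62·1.400 = 0.868
Arc 7: start y=0.000, vy=0.868 → t=0.174, apex=0.038, x_land=65.913, impact vy=-0.868
  bounce: vy ← 0.62·0.868 = 0.538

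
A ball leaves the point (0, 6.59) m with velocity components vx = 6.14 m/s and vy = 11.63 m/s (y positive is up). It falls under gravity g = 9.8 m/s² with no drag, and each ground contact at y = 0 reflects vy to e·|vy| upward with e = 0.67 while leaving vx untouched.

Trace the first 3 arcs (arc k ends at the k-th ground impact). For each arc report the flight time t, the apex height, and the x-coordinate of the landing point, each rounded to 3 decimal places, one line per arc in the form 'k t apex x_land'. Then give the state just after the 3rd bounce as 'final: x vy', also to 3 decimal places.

Arc 1: start y=6.590, vy=11.630 → t=2.846, apex=13.491, x_land=17.475, impact vy=-16.261
  bounce: vy ← 0.67·16.261 = 10.895
Arc 2: start y=0.000, vy=10.895 → t=2.223, apex=6.056, x_land=31.127, impact vy=-10.895
  bounce: vy ← 0.67·10.895 = 7.300
Arc 3: start y=0.000, vy=7.300 → t=1.490, apex=2.719, x_land=40.273, impact vy=-7.300
  bounce: vy ← 0.67·7.300 = 4.891

1 2.846 13.491 17.475
2 2.223 6.056 31.127
3 1.490 2.719 40.273
final: 40.273 4.891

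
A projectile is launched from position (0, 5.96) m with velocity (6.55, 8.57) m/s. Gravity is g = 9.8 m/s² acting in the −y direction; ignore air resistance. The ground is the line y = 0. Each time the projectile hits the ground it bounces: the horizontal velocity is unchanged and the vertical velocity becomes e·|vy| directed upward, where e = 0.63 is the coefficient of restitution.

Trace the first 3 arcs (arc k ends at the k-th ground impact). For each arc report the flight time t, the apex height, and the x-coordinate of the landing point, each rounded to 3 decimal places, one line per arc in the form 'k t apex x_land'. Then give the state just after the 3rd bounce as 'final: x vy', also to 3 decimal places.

Arc 1: start y=5.960, vy=8.570 → t=2.282, apex=9.707, x_land=14.947, impact vy=-13.794
  bounce: vy ← 0.63·13.794 = 8.690
Arc 2: start y=0.000, vy=8.690 → t=1.773, apex=3.853, x_land=26.563, impact vy=-8.690
  bounce: vy ← 0.63·8.690 = 5.475
Arc 3: start y=0.000, vy=5.475 → t=1.117, apex=1.529, x_land=33.881, impact vy=-5.475
  bounce: vy ← 0.63·5.475 = 3.449

1 2.282 9.707 14.947
2 1.773 3.853 26.563
3 1.117 1.529 33.881
final: 33.881 3.449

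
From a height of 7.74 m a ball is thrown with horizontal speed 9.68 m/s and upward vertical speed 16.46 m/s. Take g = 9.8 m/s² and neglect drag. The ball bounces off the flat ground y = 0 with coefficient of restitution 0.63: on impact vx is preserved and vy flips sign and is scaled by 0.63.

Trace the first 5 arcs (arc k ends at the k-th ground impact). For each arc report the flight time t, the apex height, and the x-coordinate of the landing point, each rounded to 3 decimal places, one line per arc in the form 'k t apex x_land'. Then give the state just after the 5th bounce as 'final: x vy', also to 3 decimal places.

Arc 1: start y=7.740, vy=16.460 → t=3.777, apex=21.563, x_land=36.565, impact vy=-20.558
  bounce: vy ← 0.63·20.558 = 12.952
Arc 2: start y=0.000, vy=12.952 → t=2.643, apex=8.558, x_land=62.151, impact vy=-12.952
  bounce: vy ← 0.63·12.952 = 8.160
Arc 3: start y=0.000, vy=8.160 → t=1.665, apex=3.397, x_land=78.270, impact vy=-8.160
  bounce: vy ← 0.63·8.160 = 5.140
Arc 4: start y=0.000, vy=5.140 → t=1.049, apex=1.348, x_land=88.425, impact vy=-5.140
  bounce: vy ← 0.63·5.140 = 3.239
Arc 5: start y=0.000, vy=3.239 → t=0.661, apex=0.535, x_land=94.823, impact vy=-3.239
  bounce: vy ← 0.63·3.239 = 2.040

1 3.777 21.563 36.565
2 2.643 8.558 62.151
3 1.665 3.397 78.270
4 1.049 1.348 88.425
5 0.661 0.535 94.823
final: 94.823 2.040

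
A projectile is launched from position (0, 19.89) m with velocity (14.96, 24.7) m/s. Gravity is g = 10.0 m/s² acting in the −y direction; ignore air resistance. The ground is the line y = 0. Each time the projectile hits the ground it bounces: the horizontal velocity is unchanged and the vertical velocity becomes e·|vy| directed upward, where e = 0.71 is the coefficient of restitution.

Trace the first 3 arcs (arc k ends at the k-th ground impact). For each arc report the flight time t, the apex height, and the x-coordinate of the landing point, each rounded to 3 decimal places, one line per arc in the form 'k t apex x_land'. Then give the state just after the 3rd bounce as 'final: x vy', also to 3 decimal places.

Arc 1: start y=19.890, vy=24.700 → t=5.645, apex=50.394, x_land=84.445, impact vy=-31.747
  bounce: vy ← 0.71·31.747 = 22.541
Arc 2: start y=0.000, vy=22.541 → t=4.508, apex=25.404, x_land=151.887, impact vy=-22.541
  bounce: vy ← 0.71·22.541 = 16.004
Arc 3: start y=0.000, vy=16.004 → t=3.201, apex=12.806, x_land=199.770, impact vy=-16.004
  bounce: vy ← 0.71·16.004 = 11.363

1 5.645 50.394 84.445
2 4.508 25.404 151.887
3 3.201 12.806 199.770
final: 199.770 11.363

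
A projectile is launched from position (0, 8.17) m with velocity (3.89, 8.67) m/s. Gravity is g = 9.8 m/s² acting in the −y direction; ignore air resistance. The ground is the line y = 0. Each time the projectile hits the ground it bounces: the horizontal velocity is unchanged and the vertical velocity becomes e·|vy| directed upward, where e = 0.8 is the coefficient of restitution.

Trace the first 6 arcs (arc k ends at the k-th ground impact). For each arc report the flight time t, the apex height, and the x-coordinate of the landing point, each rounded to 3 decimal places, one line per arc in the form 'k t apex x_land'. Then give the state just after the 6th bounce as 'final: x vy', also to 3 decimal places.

1 2.450 12.005 9.530
2 2.504 7.683 19.272
3 2.004 4.917 27.066
4 1.603 3.147 33.301
5 1.282 2.014 38.289
6 1.026 1.289 42.280
final: 42.280 4.021

Arc 1: start y=8.170, vy=8.670 → t=2.450, apex=12.005, x_land=9.530, impact vy=-15.340
  bounce: vy ← 0.8·15.340 = 12.272
Arc 2: start y=0.000, vy=12.272 → t=2.504, apex=7.683, x_land=19.272, impact vy=-12.272
  bounce: vy ← 0.8·12.272 = 9.817
Arc 3: start y=0.000, vy=9.817 → t=2.004, apex=4.917, x_land=27.066, impact vy=-9.817
  bounce: vy ← 0.8·9.817 = 7.854
Arc 4: start y=0.000, vy=7.854 → t=1.603, apex=3.147, x_land=33.301, impact vy=-7.854
  bounce: vy ← 0.8·7.854 = 6.283
Arc 5: start y=0.000, vy=6.283 → t=1.282, apex=2.014, x_land=38.289, impact vy=-6.283
  bounce: vy ← 0.8·6.283 = 5.026
Arc 6: start y=0.000, vy=5.026 → t=1.026, apex=1.289, x_land=42.280, impact vy=-5.026
  bounce: vy ← 0.8·5.026 = 4.021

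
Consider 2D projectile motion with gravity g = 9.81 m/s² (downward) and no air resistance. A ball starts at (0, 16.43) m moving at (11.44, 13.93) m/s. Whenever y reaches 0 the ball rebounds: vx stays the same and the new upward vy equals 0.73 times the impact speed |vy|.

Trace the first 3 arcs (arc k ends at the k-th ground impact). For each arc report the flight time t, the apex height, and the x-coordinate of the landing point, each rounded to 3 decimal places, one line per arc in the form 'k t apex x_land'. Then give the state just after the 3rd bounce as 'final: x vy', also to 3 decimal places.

Arc 1: start y=16.430, vy=13.930 → t=3.736, apex=26.320, x_land=42.745, impact vy=-22.724
  bounce: vy ← 0.73·22.724 = 16.589
Arc 2: start y=0.000, vy=16.589 → t=3.382, apex=14.026, x_land=81.435, impact vy=-16.589
  bounce: vy ← 0.73·16.589 = 12.110
Arc 3: start y=0.000, vy=12.110 → t=2.469, apex=7.474, x_land=109.679, impact vy=-12.110
  bounce: vy ← 0.73·12.110 = 8.840

1 3.736 26.320 42.745
2 3.382 14.026 81.435
3 2.469 7.474 109.679
final: 109.679 8.840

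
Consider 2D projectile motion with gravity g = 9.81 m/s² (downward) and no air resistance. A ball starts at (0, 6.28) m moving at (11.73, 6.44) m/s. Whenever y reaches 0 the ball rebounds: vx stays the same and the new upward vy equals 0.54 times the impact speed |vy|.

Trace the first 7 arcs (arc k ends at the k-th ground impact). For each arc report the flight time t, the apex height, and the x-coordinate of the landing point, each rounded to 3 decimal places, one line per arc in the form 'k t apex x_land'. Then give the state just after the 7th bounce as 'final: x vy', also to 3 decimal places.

1 1.965 8.394 23.045
2 1.413 2.448 39.617
3 0.763 0.714 48.566
4 0.412 0.208 53.399
5 0.222 0.061 56.009
6 0.120 0.018 57.418
7 0.065 0.005 58.179
final: 58.179 0.172

Arc 1: start y=6.280, vy=6.440 → t=1.965, apex=8.394, x_land=23.045, impact vy=-12.833
  bounce: vy ← 0.54·12.833 = 6.930
Arc 2: start y=0.000, vy=6.930 → t=1.413, apex=2.448, x_land=39.617, impact vy=-6.930
  bounce: vy ← 0.54·6.930 = 3.742
Arc 3: start y=0.000, vy=3.742 → t=0.763, apex=0.714, x_land=48.566, impact vy=-3.742
  bounce: vy ← 0.54·3.742 = 2.021
Arc 4: start y=0.000, vy=2.021 → t=0.412, apex=0.208, x_land=53.399, impact vy=-2.021
  bounce: vy ← 0.54·2.021 = 1.091
Arc 5: start y=0.000, vy=1.091 → t=0.222, apex=0.061, x_land=56.009, impact vy=-1.091
  bounce: vy ← 0.54·1.091 = 0.589
Arc 6: start y=0.000, vy=0.589 → t=0.120, apex=0.018, x_land=57.418, impact vy=-0.589
  bounce: vy ← 0.54·0.589 = 0.318
Arc 7: start y=0.000, vy=0.318 → t=0.065, apex=0.005, x_land=58.179, impact vy=-0.318
  bounce: vy ← 0.54·0.318 = 0.172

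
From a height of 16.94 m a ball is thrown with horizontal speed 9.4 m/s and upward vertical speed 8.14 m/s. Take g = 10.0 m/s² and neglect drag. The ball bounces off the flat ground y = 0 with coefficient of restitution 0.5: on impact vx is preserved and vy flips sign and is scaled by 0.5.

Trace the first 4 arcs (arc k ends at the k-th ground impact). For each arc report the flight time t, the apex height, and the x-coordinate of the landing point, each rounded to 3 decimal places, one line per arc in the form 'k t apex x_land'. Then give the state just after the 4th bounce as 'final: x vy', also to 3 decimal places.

1 2.827 20.253 26.570
2 2.013 5.063 45.489
3 1.006 1.266 54.948
4 0.503 0.316 59.678
final: 59.678 1.258

Arc 1: start y=16.940, vy=8.140 → t=2.827, apex=20.253, x_land=26.570, impact vy=-20.126
  bounce: vy ← 0.5·20.126 = 10.063
Arc 2: start y=0.000, vy=10.063 → t=2.013, apex=5.063, x_land=45.489, impact vy=-10.063
  bounce: vy ← 0.5·10.063 = 5.032
Arc 3: start y=0.000, vy=5.032 → t=1.006, apex=1.266, x_land=54.948, impact vy=-5.032
  bounce: vy ← 0.5·5.032 = 2.516
Arc 4: start y=0.000, vy=2.516 → t=0.503, apex=0.316, x_land=59.678, impact vy=-2.516
  bounce: vy ← 0.5·2.516 = 1.258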